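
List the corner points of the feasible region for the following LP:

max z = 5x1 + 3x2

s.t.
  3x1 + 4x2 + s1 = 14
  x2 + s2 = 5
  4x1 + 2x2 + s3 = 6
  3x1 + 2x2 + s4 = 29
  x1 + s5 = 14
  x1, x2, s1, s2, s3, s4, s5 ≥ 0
Each vertex is the intersection of two constraint boundaries that also satisfies all remaining constraints:
  x1 = 0 and x2 = 0 → (0, 0)
  4x1 + 2x2 = 6 and x2 = 0 → (1.5, 0)
  4x1 + 2x2 = 6 and x1 = 0 → (0, 3)

Vertices: (0, 0), (1.5, 0), (0, 3)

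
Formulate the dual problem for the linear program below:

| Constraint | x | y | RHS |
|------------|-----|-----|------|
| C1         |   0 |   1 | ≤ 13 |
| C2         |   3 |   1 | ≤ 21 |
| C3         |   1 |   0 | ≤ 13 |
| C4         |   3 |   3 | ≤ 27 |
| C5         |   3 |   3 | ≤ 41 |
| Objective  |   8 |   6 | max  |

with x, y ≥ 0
Minimize: z = 13y1 + 21y2 + 13y3 + 27y4 + 41y5

Subject to:
  C1: -3y2 - y3 - 3y4 - 3y5 ≤ -8
  C2: -y1 - y2 - 3y4 - 3y5 ≤ -6
  y1, y2, y3, y4, y5 ≥ 0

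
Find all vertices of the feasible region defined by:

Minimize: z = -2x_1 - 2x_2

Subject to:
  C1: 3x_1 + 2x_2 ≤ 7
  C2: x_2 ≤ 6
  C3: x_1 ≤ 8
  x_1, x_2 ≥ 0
Each vertex is the intersection of two constraint boundaries that also satisfies all remaining constraints:
  x_1 = 0 and x_2 = 0 → (0, 0)
  3x_1 + 2x_2 = 7 and x_2 = 0 → (2.333, 0)
  3x_1 + 2x_2 = 7 and x_1 = 0 → (0, 3.5)

Vertices: (0, 0), (2.333, 0), (0, 3.5)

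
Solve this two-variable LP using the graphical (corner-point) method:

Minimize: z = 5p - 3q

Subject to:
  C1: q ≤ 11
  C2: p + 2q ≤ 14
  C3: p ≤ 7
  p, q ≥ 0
Each vertex is the intersection of two constraint boundaries that also satisfies all remaining constraints:
  p = 0 and q = 0 → (0, 0)
  p = 7 and q = 0 → (7, 0)
  p + 2q = 14 and p = 7 → (7, 3.5)
  p + 2q = 14 and p = 0 → (0, 7)

Evaluating z = 5p - 3q at each vertex:
  (0, 0): z = 0
  (7, 0): z = 35
  (7, 3.5): z = 24.5
  (0, 7): z = -21

The minimum is at (0, 7) with z = -21.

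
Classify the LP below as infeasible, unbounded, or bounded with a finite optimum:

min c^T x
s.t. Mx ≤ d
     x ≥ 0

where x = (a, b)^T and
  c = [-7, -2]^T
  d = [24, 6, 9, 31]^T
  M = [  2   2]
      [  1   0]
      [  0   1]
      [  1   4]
The point (6, 6) satisfies every constraint, so the LP is feasible; the constraints give a ≤ 6 and b ≤ 9, which with a, b ≥ 0 keep the feasible region inside a bounded box. A feasible, bounded LP attains a finite optimum at a vertex.

Evaluating z = -7a - 2b at each vertex:
  (0, 0): z = 0
  (6, 0): z = -42
  (6, 6): z = -54
  (5.667, 6.333): z = -52.33
  (0, 7.75): z = -15.5

Bounded optimum: z* = -54 at (6, 6).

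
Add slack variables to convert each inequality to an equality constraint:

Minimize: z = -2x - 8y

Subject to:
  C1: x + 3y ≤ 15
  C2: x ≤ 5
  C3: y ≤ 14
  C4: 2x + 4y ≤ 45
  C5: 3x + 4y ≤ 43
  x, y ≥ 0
min z = -2x - 8y

s.t.
  x + 3y + s1 = 15
  x + s2 = 5
  y + s3 = 14
  2x + 4y + s4 = 45
  3x + 4y + s5 = 43
  x, y, s1, s2, s3, s4, s5 ≥ 0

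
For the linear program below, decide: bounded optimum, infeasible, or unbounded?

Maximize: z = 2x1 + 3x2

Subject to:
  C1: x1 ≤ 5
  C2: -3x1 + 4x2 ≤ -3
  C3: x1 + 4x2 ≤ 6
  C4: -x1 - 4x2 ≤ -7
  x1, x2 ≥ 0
C3 requires x1 + 4x2 ≤ 6, while C4 (-x1 - 4x2 ≤ -7) is equivalent to x1 + 4x2 ≥ 7. Together they would need 7 ≤ x1 + 4x2 ≤ 6, which is impossible since 7 > 6. No point satisfies all constraints.

The feasible region is empty; the LP is infeasible.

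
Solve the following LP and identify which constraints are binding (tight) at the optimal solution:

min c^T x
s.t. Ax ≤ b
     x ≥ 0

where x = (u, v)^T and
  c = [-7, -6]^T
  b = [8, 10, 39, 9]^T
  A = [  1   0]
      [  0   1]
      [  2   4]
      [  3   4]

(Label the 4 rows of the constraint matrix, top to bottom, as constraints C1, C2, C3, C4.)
Optimal: u = 3, v = 0
Binding: C4, v ≥ 0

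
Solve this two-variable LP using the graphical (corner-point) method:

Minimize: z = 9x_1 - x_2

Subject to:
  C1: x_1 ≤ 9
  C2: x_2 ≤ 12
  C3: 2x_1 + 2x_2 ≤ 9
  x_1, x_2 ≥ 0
x_1 = 0, x_2 = 4.5, z = -4.5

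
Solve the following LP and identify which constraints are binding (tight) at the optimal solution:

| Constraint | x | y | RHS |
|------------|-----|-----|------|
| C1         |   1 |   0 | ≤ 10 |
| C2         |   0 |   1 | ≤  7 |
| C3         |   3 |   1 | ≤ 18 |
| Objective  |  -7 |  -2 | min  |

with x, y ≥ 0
Optimal: x = 6, y = 0
Slack at optimum:
  C1: slack = 4
  C2: slack = 7
  C3: slack = 0 (binding)
  x ≥ 0: x = 6
  y ≥ 0: y = 0 (binding)
Binding constraints: C3, y ≥ 0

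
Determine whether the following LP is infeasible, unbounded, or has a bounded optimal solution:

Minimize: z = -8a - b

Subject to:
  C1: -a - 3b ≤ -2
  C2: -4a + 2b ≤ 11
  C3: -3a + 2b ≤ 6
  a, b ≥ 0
Feasible point: (0, 1) satisfies every constraint, so the LP is feasible.
Direction d = (1, 0): for each constraint row a, a·d ≤ 0 —
  (-1)(1) + (-3)(0) = -1 ≤ 0
  (-4)(1) + (2)(0) = -4 ≤ 0
  (-3)(1) + (2)(0) = -3 ≤ 0
and d ≥ 0, so (0, 1) + t·d stays feasible for every t ≥ 0. Along this ray z = -8a - b changes by -8 per unit t, so z → −∞.

The LP is unbounded; z can be made arbitrarily small.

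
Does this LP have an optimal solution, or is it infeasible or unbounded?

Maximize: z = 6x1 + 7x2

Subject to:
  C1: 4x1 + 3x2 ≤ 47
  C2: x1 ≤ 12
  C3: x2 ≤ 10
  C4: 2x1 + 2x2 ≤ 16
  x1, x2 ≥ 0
The point (0, 8) satisfies every constraint, so the LP is feasible; the constraints give x1 ≤ 12 and x2 ≤ 10, which with x1, x2 ≥ 0 keep the feasible region inside a bounded box. A feasible, bounded LP attains a finite optimum at a vertex.

Evaluating z = 6x1 + 7x2 at each vertex:
  (0, 0): z = 0
  (8, 0): z = 48
  (0, 8): z = 56

The LP has an optimal solution: (0, 8) with z = 56.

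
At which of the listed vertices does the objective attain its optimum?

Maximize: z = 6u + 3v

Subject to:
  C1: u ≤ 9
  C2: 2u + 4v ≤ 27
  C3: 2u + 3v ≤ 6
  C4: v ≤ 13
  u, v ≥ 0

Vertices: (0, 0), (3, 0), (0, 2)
(3, 0) with z = 18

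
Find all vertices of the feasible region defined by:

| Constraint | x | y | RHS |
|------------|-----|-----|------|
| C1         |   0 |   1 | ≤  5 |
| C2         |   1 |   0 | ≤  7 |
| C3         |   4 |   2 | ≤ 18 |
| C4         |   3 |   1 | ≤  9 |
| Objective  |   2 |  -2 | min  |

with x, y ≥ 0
Each vertex is the intersection of two constraint boundaries that also satisfies all remaining constraints:
  x = 0 and y = 0 → (0, 0)
  3x + y = 9 and y = 0 → (3, 0)
  y = 5 and 3x + y = 9 → (1.333, 5)
  y = 5 and x = 0 → (0, 5)

Vertices: (0, 0), (3, 0), (1.333, 5), (0, 5)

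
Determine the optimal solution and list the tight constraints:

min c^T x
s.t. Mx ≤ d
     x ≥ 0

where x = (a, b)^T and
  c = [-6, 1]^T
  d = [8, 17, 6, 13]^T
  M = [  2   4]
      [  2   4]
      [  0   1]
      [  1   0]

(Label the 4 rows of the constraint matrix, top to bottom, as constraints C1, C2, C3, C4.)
Optimal: a = 4, b = 0
Binding: C1, b ≥ 0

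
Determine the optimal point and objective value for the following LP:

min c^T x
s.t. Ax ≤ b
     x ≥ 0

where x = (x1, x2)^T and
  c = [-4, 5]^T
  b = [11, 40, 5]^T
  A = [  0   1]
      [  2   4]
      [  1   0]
Each vertex is the intersection of two constraint boundaries that also satisfies all remaining constraints:
  x1 = 0 and x2 = 0 → (0, 0)
  x1 = 5 and x2 = 0 → (5, 0)
  2x1 + 4x2 = 40 and x1 = 5 → (5, 7.5)
  2x1 + 4x2 = 40 and x1 = 0 → (0, 10)

Evaluating z = -4x1 + 5x2 at each vertex:
  (0, 0): z = 0
  (5, 0): z = -20
  (5, 7.5): z = 17.5
  (0, 10): z = 50

The minimum is at (5, 0) with z = -20.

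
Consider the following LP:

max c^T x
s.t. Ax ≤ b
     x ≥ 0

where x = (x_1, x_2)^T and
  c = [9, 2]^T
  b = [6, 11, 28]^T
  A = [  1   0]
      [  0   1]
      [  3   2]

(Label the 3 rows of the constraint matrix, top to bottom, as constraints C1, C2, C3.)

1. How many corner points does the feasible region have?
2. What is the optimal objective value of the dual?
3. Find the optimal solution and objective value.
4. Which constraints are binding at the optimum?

1. 5
2. 64 (by strong duality, equal to the primal optimum)
3. x_1 = 6, x_2 = 5, z = 64
4. C1, C3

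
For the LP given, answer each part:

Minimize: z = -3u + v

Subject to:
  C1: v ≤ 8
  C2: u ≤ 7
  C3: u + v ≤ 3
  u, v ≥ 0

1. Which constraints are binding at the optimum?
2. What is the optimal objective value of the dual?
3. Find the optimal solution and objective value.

1. C3, v ≥ 0
2. -9 (by strong duality, equal to the primal optimum)
3. u = 3, v = 0, z = -9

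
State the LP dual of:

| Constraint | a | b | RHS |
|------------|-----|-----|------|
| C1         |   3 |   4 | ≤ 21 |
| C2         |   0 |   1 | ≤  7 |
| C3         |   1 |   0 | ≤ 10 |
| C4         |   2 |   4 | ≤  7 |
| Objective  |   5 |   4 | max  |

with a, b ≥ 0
Minimize: z = 21y1 + 7y2 + 10y3 + 7y4

Subject to:
  C1: -3y1 - y3 - 2y4 ≤ -5
  C2: -4y1 - y2 - 4y4 ≤ -4
  y1, y2, y3, y4 ≥ 0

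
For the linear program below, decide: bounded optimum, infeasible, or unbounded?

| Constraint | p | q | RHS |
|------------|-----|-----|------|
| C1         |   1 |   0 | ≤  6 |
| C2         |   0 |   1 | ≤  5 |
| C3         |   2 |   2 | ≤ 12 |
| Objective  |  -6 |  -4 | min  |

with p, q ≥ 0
The point (6, 0) satisfies every constraint, so the LP is feasible; the constraints give p ≤ 6 and q ≤ 5, which with p, q ≥ 0 keep the feasible region inside a bounded box. A feasible, bounded LP attains a finite optimum at a vertex.

Evaluating z = -6p - 4q at each vertex:
  (0, 0): z = 0
  (6, 0): z = -36
  (1, 5): z = -26
  (0, 5): z = -20

Bounded optimum: z* = -36 at (6, 0).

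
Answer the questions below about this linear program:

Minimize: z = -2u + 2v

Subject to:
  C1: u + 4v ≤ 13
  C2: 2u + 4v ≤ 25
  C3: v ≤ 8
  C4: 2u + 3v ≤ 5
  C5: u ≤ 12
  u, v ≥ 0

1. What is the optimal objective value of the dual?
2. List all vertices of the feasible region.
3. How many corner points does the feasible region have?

1. -5 (by strong duality, equal to the primal optimum)
2. (0, 0), (2.5, 0), (0, 1.667)
3. 3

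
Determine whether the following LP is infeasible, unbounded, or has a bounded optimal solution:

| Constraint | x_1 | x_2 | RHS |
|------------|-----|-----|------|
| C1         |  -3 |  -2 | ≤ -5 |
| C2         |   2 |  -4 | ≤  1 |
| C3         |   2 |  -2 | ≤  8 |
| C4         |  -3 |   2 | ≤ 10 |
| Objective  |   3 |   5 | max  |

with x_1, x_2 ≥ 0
Feasible point: (1, 1) satisfies every constraint, so the LP is feasible.
Direction d = (1, 1): for each constraint row a, a·d ≤ 0 —
  (-3)(1) + (-2)(1) = -5 ≤ 0
  (2)(1) + (-4)(1) = -2 ≤ 0
  (2)(1) + (-2)(1) = 0 ≤ 0
  (-3)(1) + (2)(1) = -1 ≤ 0
and d ≥ 0, so (1, 1) + t·d stays feasible for every t ≥ 0. Along this ray z = 3x_1 + 5x_2 changes by 8 per unit t, so z → +∞.

Unbounded — the objective can increase without bound over the feasible region.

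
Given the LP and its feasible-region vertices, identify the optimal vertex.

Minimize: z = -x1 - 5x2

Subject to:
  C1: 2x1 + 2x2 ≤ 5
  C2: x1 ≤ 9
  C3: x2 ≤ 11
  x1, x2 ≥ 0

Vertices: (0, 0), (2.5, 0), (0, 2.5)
(0, 2.5) with z = -12.5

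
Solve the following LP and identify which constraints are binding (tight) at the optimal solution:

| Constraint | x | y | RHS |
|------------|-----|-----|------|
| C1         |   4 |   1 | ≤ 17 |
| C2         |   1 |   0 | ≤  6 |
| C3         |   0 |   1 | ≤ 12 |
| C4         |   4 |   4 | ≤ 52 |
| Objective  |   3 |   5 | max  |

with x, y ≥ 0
Optimal: x = 1, y = 12
Slack at optimum:
  C1: slack = 1
  C2: slack = 5
  C3: slack = 0 (binding)
  C4: slack = 0 (binding)
  x ≥ 0: x = 1
  y ≥ 0: y = 12
Binding constraints: C3, C4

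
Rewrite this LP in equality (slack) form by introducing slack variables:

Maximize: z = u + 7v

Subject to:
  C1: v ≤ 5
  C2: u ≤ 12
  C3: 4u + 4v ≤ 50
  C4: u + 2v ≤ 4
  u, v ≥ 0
max z = u + 7v

s.t.
  v + s1 = 5
  u + s2 = 12
  4u + 4v + s3 = 50
  u + 2v + s4 = 4
  u, v, s1, s2, s3, s4 ≥ 0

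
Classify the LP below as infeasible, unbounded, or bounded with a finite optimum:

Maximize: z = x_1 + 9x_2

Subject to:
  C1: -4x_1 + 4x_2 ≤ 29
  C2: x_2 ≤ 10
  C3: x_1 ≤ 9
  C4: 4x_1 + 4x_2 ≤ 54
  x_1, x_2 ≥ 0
The point (3.5, 10) satisfies every constraint, so the LP is feasible; the constraints give x_1 ≤ 9 and x_2 ≤ 10, which with x_1, x_2 ≥ 0 keep the feasible region inside a bounded box. A feasible, bounded LP attains a finite optimum at a vertex.

Evaluating z = x_1 + 9x_2 at each vertex:
  (0, 0): z = 0
  (9, 0): z = 9
  (9, 4.5): z = 49.5
  (3.5, 10): z = 93.5
  (2.75, 10): z = 92.75
  (0, 7.25): z = 65.25

The LP has an optimal solution: (3.5, 10) with z = 93.5.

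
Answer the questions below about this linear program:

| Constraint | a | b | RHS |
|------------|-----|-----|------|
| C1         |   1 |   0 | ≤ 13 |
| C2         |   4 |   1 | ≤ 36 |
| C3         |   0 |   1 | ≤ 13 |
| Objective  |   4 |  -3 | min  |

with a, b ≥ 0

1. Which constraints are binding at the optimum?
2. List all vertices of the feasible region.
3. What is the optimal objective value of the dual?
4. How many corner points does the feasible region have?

1. C3, a ≥ 0
2. (0, 0), (9, 0), (5.75, 13), (0, 13)
3. -39 (by strong duality, equal to the primal optimum)
4. 4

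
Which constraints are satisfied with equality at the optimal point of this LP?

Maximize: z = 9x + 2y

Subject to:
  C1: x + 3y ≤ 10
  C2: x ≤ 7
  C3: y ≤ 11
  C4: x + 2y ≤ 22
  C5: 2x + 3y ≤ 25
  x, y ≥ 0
Optimal: x = 7, y = 1
Slack at optimum:
  C1: slack = 0 (binding)
  C2: slack = 0 (binding)
  C3: slack = 10
  C4: slack = 13
  C5: slack = 8
  x ≥ 0: x = 7
  y ≥ 0: y = 1
Binding constraints: C1, C2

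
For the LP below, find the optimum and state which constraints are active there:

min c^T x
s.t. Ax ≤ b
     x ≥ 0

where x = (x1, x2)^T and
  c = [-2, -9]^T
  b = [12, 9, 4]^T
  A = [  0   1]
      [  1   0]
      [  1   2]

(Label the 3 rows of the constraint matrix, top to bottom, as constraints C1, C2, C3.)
Optimal: x1 = 0, x2 = 2
Slack at optimum:
  C1: slack = 10
  C2: slack = 9
  C3: slack = 0 (binding)
  x1 ≥ 0: x1 = 0 (binding)
  x2 ≥ 0: x2 = 2
Binding constraints: C3, x1 ≥ 0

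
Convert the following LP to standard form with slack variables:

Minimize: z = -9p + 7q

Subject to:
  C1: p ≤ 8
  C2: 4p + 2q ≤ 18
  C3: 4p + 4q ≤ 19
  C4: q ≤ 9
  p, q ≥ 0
min z = -9p + 7q

s.t.
  p + s1 = 8
  4p + 2q + s2 = 18
  4p + 4q + s3 = 19
  q + s4 = 9
  p, q, s1, s2, s3, s4 ≥ 0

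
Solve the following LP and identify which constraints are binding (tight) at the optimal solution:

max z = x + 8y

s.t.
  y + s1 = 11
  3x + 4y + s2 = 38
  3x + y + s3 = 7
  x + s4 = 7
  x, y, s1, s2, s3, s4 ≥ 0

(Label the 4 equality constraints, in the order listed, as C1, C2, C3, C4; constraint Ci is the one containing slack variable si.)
Optimal: x = 0, y = 7
Binding: C3, x ≥ 0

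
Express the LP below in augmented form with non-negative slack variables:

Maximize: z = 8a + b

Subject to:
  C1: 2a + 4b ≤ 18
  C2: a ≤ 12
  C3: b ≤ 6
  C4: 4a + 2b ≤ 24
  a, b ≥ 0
max z = 8a + b

s.t.
  2a + 4b + s1 = 18
  a + s2 = 12
  b + s3 = 6
  4a + 2b + s4 = 24
  a, b, s1, s2, s3, s4 ≥ 0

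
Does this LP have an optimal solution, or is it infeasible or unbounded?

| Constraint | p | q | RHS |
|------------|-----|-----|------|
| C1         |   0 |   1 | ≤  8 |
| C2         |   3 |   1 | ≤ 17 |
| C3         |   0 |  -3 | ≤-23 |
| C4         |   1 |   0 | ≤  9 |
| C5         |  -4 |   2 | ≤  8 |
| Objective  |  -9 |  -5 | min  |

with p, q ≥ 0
The point (3, 8) satisfies every constraint, so the LP is feasible; the constraints give p ≤ 9 and q ≤ 8, which with p, q ≥ 0 keep the feasible region inside a bounded box. A feasible, bounded LP attains a finite optimum at a vertex.

Evaluating z = -9p - 5q at each vertex:
  (1.833, 7.667): z = -54.83
  (3.111, 7.667): z = -66.33
  (3, 8): z = -67
  (2, 8): z = -58

The LP has an optimal solution: (3, 8) with z = -67.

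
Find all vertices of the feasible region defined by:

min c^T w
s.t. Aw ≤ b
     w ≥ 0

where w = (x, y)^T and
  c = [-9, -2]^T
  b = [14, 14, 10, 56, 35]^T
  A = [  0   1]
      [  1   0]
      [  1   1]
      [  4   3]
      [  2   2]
Each vertex is the intersection of two constraint boundaries that also satisfies all remaining constraints:
  x = 0 and y = 0 → (0, 0)
  x + y = 10 and y = 0 → (10, 0)
  x + y = 10 and x = 0 → (0, 10)

Vertices: (0, 0), (10, 0), (0, 10)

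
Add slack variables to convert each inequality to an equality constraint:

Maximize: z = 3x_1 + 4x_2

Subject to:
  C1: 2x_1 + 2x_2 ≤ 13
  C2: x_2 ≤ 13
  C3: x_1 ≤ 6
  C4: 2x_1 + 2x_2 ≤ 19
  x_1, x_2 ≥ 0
max z = 3x_1 + 4x_2

s.t.
  2x_1 + 2x_2 + s1 = 13
  x_2 + s2 = 13
  x_1 + s3 = 6
  2x_1 + 2x_2 + s4 = 19
  x_1, x_2, s1, s2, s3, s4 ≥ 0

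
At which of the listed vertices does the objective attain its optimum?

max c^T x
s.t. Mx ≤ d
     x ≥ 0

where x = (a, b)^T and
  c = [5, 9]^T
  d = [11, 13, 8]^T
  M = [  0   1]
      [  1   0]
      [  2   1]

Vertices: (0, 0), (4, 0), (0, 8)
Evaluating z = 5a + 9b at each vertex:
  (0, 0): z = 0
  (4, 0): z = 20
  (0, 8): z = 72

The largest value is z = 72, attained at (0, 8).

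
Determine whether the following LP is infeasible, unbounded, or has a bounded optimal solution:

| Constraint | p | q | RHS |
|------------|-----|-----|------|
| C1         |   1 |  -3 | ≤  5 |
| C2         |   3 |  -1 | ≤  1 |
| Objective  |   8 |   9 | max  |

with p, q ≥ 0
Feasible point: (0, 0) satisfies every constraint, so the LP is feasible.
Direction d = (0, 1): for each constraint row a, a·d ≤ 0 —
  (1)(0) + (-3)(1) = -3 ≤ 0
  (3)(0) + (-1)(1) = -1 ≤ 0
and d ≥ 0, so (0, 0) + t·d stays feasible for every t ≥ 0. Along this ray z = 8p + 9q changes by 9 per unit t, so z → +∞.

Unbounded — the objective can increase without bound over the feasible region.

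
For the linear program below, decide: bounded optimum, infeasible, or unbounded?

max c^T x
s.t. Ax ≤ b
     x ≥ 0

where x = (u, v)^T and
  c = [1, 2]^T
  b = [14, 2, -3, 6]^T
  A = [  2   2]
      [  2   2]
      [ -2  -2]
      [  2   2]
One constraint requires 2u + 2v ≤ 2, while the constraint -2u - 2v ≤ -3 is equivalent to 2u + 2v ≥ 3. Together they would need 3 ≤ 2u + 2v ≤ 2, which is impossible since 3 > 2. No point satisfies all constraints.

Infeasible — the constraint set is empty.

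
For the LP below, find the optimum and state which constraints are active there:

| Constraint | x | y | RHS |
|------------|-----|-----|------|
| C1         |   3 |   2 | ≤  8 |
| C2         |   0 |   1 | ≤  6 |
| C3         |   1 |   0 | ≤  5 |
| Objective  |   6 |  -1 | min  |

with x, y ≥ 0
Optimal: x = 0, y = 4
Slack at optimum:
  C1: slack = 0 (binding)
  C2: slack = 2
  C3: slack = 5
  x ≥ 0: x = 0 (binding)
  y ≥ 0: y = 4
Binding constraints: C1, x ≥ 0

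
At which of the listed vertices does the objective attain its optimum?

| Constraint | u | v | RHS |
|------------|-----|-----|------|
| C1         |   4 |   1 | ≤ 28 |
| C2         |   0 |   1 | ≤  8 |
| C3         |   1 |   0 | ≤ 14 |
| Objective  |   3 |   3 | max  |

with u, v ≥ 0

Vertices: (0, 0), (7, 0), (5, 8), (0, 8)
Evaluating z = 3u + 3v at each vertex:
  (0, 0): z = 0
  (7, 0): z = 21
  (5, 8): z = 39
  (0, 8): z = 24

The largest value is z = 39, attained at (5, 8).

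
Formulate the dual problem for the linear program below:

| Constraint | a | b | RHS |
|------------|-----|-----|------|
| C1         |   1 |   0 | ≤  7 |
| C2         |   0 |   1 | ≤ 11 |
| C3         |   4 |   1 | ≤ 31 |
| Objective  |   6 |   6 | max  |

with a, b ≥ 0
Minimize: z = 7y1 + 11y2 + 31y3

Subject to:
  C1: -y1 - 4y3 ≤ -6
  C2: -y2 - y3 ≤ -6
  y1, y2, y3 ≥ 0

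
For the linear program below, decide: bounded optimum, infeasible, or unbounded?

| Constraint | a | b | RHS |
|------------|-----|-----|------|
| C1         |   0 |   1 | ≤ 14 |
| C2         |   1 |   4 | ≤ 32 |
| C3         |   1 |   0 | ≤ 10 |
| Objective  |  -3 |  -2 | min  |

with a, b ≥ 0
The point (10, 5.5) satisfies every constraint, so the LP is feasible; the constraints give a ≤ 10 and b ≤ 14, which with a, b ≥ 0 keep the feasible region inside a bounded box. A feasible, bounded LP attains a finite optimum at a vertex.

Evaluating z = -3a - 2b at each vertex:
  (0, 0): z = 0
  (10, 0): z = -30
  (10, 5.5): z = -41
  (0, 8): z = -16

Feasible with finite optimum z* = -41 at (10, 5.5).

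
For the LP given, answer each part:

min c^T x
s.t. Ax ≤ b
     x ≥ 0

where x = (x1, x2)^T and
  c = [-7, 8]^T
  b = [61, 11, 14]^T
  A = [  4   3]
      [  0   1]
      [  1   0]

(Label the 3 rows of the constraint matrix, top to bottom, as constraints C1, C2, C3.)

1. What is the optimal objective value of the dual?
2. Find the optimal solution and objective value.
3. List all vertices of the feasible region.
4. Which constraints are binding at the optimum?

1. -98 (by strong duality, equal to the primal optimum)
2. x1 = 14, x2 = 0, z = -98
3. (0, 0), (14, 0), (14, 1.667), (7, 11), (0, 11)
4. C3, x2 ≥ 0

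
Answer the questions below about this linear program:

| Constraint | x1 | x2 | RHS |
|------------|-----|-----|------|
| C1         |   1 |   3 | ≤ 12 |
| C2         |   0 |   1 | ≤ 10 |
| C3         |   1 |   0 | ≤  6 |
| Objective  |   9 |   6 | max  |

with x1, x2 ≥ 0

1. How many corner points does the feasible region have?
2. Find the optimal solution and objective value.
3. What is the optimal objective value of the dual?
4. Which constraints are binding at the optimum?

1. 4
2. x1 = 6, x2 = 2, z = 66
3. 66 (by strong duality, equal to the primal optimum)
4. C1, C3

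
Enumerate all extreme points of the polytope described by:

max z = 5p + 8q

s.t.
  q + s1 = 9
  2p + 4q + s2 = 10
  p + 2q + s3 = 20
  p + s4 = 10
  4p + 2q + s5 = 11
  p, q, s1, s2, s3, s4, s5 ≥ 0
Each vertex is the intersection of two constraint boundaries that also satisfies all remaining constraints:
  p = 0 and q = 0 → (0, 0)
  4p + 2q = 11 and q = 0 → (2.75, 0)
  2p + 4q = 10 and 4p + 2q = 11 → (2, 1.5)
  2p + 4q = 10 and p = 0 → (0, 2.5)

Vertices: (0, 0), (2.75, 0), (2, 1.5), (0, 2.5)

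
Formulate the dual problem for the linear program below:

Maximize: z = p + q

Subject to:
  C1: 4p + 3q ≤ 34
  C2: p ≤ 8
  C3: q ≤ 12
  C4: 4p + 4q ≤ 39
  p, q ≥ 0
Minimize: z = 34y1 + 8y2 + 12y3 + 39y4

Subject to:
  C1: -4y1 - y2 - 4y4 ≤ -1
  C2: -3y1 - y3 - 4y4 ≤ -1
  y1, y2, y3, y4 ≥ 0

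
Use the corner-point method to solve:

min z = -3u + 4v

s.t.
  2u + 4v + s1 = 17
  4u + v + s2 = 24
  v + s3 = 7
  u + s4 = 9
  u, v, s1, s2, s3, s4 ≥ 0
u = 6, v = 0, z = -18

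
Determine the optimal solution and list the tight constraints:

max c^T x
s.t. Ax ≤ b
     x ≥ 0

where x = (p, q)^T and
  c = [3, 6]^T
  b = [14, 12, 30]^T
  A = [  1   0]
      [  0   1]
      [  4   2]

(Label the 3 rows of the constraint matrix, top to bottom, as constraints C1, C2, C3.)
Optimal: p = 1.5, q = 12
Slack at optimum:
  C1: slack = 12.5
  C2: slack = 0 (binding)
  C3: slack = 0 (binding)
  p ≥ 0: p = 1.5
  q ≥ 0: q = 12
Binding constraints: C2, C3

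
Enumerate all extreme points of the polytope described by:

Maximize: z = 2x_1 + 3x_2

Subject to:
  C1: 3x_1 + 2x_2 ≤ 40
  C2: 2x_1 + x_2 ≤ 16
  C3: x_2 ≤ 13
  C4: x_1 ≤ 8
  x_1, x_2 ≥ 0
Each vertex is the intersection of two constraint boundaries that also satisfies all remaining constraints:
  x_1 = 0 and x_2 = 0 → (0, 0)
  2x_1 + x_2 = 16 and x_1 = 8 → (8, 0)
  2x_1 + x_2 = 16 and x_2 = 13 → (1.5, 13)
  x_2 = 13 and x_1 = 0 → (0, 13)

Vertices: (0, 0), (8, 0), (1.5, 13), (0, 13)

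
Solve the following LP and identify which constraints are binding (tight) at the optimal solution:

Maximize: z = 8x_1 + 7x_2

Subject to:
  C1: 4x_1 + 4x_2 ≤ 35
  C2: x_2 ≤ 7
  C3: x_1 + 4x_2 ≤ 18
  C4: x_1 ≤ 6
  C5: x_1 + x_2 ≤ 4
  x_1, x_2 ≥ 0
Optimal: x_1 = 4, x_2 = 0
Slack at optimum:
  C1: slack = 19
  C2: slack = 7
  C3: slack = 14
  C4: slack = 2
  C5: slack = 0 (binding)
  x_1 ≥ 0: x_1 = 4
  x_2 ≥ 0: x_2 = 0 (binding)
Binding constraints: C5, x_2 ≥ 0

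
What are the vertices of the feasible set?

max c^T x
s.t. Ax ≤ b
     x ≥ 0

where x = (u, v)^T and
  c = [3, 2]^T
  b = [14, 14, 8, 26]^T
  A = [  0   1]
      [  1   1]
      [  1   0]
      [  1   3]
Each vertex is the intersection of two constraint boundaries that also satisfies all remaining constraints:
  u = 0 and v = 0 → (0, 0)
  u = 8 and v = 0 → (8, 0)
  u + v = 14 and u = 8 → (8, 6)
  u + 3v = 26 and u = 0 → (0, 8.667)

Vertices: (0, 0), (8, 0), (8, 6), (0, 8.667)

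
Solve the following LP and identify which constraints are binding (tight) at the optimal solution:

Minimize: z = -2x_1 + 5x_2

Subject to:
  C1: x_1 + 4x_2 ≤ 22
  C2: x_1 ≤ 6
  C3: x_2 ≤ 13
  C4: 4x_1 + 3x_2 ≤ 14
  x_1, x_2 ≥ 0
Optimal: x_1 = 3.5, x_2 = 0
Slack at optimum:
  C1: slack = 18.5
  C2: slack = 2.5
  C3: slack = 13
  C4: slack = 0 (binding)
  x_1 ≥ 0: x_1 = 3.5
  x_2 ≥ 0: x_2 = 0 (binding)
Binding constraints: C4, x_2 ≥ 0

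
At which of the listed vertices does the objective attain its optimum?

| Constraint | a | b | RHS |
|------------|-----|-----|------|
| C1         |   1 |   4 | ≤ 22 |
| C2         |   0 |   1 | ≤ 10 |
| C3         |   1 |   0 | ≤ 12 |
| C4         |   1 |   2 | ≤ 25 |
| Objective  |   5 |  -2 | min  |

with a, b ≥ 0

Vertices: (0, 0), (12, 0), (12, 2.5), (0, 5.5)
(0, 5.5) with z = -11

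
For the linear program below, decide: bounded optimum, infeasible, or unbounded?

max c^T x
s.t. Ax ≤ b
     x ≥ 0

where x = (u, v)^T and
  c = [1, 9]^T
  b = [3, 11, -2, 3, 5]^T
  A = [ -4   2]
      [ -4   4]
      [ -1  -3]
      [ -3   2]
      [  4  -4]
Feasible point: (0, 1) satisfies every constraint, so the LP is feasible.
Direction d = (1, 1): for each constraint row a, a·d ≤ 0 —
  (-4)(1) + (2)(1) = -2 ≤ 0
  (-4)(1) + (4)(1) = 0 ≤ 0
  (-1)(1) + (-3)(1) = -4 ≤ 0
  (-3)(1) + (2)(1) = -1 ≤ 0
  (4)(1) + (-4)(1) = 0 ≤ 0
and d ≥ 0, so (0, 1) + t·d stays feasible for every t ≥ 0. Along this ray z = u + 9v changes by 10 per unit t, so z → +∞.

The LP is unbounded; z can be made arbitrarily large.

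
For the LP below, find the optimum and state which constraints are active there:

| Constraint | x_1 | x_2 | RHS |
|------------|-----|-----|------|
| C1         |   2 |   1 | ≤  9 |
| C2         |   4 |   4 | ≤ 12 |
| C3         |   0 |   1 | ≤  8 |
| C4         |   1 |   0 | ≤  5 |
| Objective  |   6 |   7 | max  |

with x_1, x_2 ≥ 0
Optimal: x_1 = 0, x_2 = 3
Binding: C2, x_1 ≥ 0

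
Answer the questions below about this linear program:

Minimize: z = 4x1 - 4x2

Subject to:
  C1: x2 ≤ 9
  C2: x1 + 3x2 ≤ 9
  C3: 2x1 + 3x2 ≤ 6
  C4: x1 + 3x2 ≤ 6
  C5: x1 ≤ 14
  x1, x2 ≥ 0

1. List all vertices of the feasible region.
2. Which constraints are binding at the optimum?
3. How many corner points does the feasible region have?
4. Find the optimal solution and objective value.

1. (0, 0), (3, 0), (0, 2)
2. C3, C4, x1 ≥ 0
3. 3
4. x1 = 0, x2 = 2, z = -8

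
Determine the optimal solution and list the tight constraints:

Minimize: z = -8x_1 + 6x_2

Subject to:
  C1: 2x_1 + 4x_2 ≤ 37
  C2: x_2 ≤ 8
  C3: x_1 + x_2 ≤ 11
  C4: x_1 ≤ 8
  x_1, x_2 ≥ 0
Optimal: x_1 = 8, x_2 = 0
Slack at optimum:
  C1: slack = 21
  C2: slack = 8
  C3: slack = 3
  C4: slack = 0 (binding)
  x_1 ≥ 0: x_1 = 8
  x_2 ≥ 0: x_2 = 0 (binding)
Binding constraints: C4, x_2 ≥ 0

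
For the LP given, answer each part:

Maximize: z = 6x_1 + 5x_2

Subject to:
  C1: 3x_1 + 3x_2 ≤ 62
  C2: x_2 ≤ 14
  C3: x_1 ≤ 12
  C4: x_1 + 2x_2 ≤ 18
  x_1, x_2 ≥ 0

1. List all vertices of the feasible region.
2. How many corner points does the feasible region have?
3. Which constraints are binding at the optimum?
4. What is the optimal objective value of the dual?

1. (0, 0), (12, 0), (12, 3), (0, 9)
2. 4
3. C3, C4
4. 87 (by strong duality, equal to the primal optimum)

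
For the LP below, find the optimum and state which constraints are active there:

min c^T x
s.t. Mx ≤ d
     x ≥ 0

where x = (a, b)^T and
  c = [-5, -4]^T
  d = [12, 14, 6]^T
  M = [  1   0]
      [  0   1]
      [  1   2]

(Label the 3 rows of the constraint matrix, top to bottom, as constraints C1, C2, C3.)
Optimal: a = 6, b = 0
Slack at optimum:
  C1: slack = 6
  C2: slack = 14
  C3: slack = 0 (binding)
  a ≥ 0: a = 6
  b ≥ 0: b = 0 (binding)
Binding constraints: C3, b ≥ 0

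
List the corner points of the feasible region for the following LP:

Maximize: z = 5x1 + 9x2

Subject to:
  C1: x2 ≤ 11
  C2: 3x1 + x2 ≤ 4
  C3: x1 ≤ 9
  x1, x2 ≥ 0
Each vertex is the intersection of two constraint boundaries that also satisfies all remaining constraints:
  x1 = 0 and x2 = 0 → (0, 0)
  3x1 + x2 = 4 and x2 = 0 → (1.333, 0)
  3x1 + x2 = 4 and x1 = 0 → (0, 4)

Vertices: (0, 0), (1.333, 0), (0, 4)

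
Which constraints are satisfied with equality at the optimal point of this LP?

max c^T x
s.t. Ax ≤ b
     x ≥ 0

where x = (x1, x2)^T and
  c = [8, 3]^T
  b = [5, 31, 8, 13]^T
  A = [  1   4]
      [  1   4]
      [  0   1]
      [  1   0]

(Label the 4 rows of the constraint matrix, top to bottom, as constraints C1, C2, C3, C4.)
Optimal: x1 = 5, x2 = 0
Slack at optimum:
  C1: slack = 0 (binding)
  C2: slack = 26
  C3: slack = 8
  C4: slack = 8
  x1 ≥ 0: x1 = 5
  x2 ≥ 0: x2 = 0 (binding)
Binding constraints: C1, x2 ≥ 0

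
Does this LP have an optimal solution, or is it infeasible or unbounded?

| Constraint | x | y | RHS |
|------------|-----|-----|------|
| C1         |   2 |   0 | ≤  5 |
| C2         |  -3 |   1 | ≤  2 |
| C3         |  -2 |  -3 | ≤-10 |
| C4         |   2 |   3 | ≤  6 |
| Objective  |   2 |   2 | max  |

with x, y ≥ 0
C4 requires 2x + 3y ≤ 6, while C3 (-2x - 3y ≤ -10) is equivalent to 2x + 3y ≥ 10. Together they would need 10 ≤ 2x + 3y ≤ 6, which is impossible since 10 > 6. No point satisfies all constraints.

The feasible region is empty; the LP is infeasible.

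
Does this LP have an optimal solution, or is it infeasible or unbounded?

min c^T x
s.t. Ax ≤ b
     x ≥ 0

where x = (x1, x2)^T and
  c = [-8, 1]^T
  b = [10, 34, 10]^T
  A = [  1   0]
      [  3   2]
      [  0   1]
The point (10, 0) satisfies every constraint, so the LP is feasible; the constraints give x1 ≤ 10 and x2 ≤ 10, which with x1, x2 ≥ 0 keep the feasible region inside a bounded box. A feasible, bounded LP attains a finite optimum at a vertex.

Evaluating z = -8x1 + x2 at each vertex:
  (0, 0): z = 0
  (10, 0): z = -80
  (10, 2): z = -78
  (4.667, 10): z = -27.33
  (0, 10): z = 10

Feasible with finite optimum z* = -80 at (10, 0).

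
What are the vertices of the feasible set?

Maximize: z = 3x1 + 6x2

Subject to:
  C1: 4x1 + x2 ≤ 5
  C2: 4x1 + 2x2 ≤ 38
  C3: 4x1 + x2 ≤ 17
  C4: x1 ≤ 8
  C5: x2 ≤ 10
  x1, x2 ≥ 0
Each vertex is the intersection of two constraint boundaries that also satisfies all remaining constraints:
  x1 = 0 and x2 = 0 → (0, 0)
  4x1 + x2 = 5 and x2 = 0 → (1.25, 0)
  4x1 + x2 = 5 and x1 = 0 → (0, 5)

Vertices: (0, 0), (1.25, 0), (0, 5)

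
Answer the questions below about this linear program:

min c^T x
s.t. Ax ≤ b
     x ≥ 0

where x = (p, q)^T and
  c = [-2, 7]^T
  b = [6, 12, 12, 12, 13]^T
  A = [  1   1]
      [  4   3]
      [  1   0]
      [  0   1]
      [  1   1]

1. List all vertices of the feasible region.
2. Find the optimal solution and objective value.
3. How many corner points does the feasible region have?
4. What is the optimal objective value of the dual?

1. (0, 0), (3, 0), (0, 4)
2. p = 3, q = 0, z = -6
3. 3
4. -6 (by strong duality, equal to the primal optimum)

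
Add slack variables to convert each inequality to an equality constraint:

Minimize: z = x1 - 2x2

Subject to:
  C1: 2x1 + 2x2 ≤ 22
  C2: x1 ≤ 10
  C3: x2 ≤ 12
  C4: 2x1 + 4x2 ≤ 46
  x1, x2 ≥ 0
min z = x1 - 2x2

s.t.
  2x1 + 2x2 + s1 = 22
  x1 + s2 = 10
  x2 + s3 = 12
  2x1 + 4x2 + s4 = 46
  x1, x2, s1, s2, s3, s4 ≥ 0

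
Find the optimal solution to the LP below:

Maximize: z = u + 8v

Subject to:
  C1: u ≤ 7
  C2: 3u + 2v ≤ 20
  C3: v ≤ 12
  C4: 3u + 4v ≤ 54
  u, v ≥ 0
Each vertex is the intersection of two constraint boundaries that also satisfies all remaining constraints:
  u = 0 and v = 0 → (0, 0)
  3u + 2v = 20 and v = 0 → (6.667, 0)
  3u + 2v = 20 and u = 0 → (0, 10)

Evaluating z = u + 8v at each vertex:
  (0, 0): z = 0
  (6.667, 0): z = 6.667
  (0, 10): z = 80

The maximum is at (0, 10) with z = 80.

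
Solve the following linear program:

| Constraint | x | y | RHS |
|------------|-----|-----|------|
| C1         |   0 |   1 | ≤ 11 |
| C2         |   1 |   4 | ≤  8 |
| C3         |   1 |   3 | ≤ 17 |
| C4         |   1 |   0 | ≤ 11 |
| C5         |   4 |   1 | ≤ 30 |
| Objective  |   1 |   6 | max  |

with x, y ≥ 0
x = 0, y = 2, z = 12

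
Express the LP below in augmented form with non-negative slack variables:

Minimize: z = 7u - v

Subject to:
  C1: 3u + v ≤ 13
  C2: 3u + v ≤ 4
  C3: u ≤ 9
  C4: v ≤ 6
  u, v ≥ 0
min z = 7u - v

s.t.
  3u + v + s1 = 13
  3u + v + s2 = 4
  u + s3 = 9
  v + s4 = 6
  u, v, s1, s2, s3, s4 ≥ 0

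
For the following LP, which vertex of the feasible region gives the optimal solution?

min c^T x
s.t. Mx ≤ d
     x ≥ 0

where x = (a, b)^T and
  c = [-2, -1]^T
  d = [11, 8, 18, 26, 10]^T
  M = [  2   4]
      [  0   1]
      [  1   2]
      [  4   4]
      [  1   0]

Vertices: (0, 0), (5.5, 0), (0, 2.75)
Evaluating z = -2a - b at each vertex:
  (0, 0): z = 0
  (5.5, 0): z = -11
  (0, 2.75): z = -2.75

The smallest value is z = -11, attained at (5.5, 0).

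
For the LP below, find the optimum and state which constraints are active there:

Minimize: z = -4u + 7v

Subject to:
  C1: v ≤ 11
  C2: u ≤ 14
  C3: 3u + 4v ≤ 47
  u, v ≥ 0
Optimal: u = 14, v = 0
Slack at optimum:
  C1: slack = 11
  C2: slack = 0 (binding)
  C3: slack = 5
  u ≥ 0: u = 14
  v ≥ 0: v = 0 (binding)
Binding constraints: C2, v ≥ 0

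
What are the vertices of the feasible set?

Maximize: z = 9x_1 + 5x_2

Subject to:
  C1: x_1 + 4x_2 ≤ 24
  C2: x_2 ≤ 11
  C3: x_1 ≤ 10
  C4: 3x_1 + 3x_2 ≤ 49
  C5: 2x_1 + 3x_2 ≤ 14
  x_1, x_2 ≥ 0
Each vertex is the intersection of two constraint boundaries that also satisfies all remaining constraints:
  x_1 = 0 and x_2 = 0 → (0, 0)
  2x_1 + 3x_2 = 14 and x_2 = 0 → (7, 0)
  2x_1 + 3x_2 = 14 and x_1 = 0 → (0, 4.667)

Vertices: (0, 0), (7, 0), (0, 4.667)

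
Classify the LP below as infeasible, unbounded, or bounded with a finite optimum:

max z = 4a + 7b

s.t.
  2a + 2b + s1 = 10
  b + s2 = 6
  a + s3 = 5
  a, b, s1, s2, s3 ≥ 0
The point (0, 5) satisfies every constraint, so the LP is feasible; the constraints give a ≤ 5 and b ≤ 6, which with a, b ≥ 0 keep the feasible region inside a bounded box. A feasible, bounded LP attains a finite optimum at a vertex.

Feasible with finite optimum z* = 35 at (0, 5).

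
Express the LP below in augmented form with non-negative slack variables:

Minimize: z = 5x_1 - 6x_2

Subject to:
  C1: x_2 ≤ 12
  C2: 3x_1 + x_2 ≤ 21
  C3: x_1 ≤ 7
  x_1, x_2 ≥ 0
min z = 5x_1 - 6x_2

s.t.
  x_2 + s1 = 12
  3x_1 + x_2 + s2 = 21
  x_1 + s3 = 7
  x_1, x_2, s1, s2, s3 ≥ 0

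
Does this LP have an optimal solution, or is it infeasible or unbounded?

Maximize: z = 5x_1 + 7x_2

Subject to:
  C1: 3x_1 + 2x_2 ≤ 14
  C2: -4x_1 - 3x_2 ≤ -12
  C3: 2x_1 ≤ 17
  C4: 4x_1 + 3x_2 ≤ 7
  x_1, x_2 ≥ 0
C4 requires 4x_1 + 3x_2 ≤ 7, while C2 (-4x_1 - 3x_2 ≤ -12) is equivalent to 4x_1 + 3x_2 ≥ 12. Together they would need 12 ≤ 4x_1 + 3x_2 ≤ 7, which is impossible since 12 > 7. No point satisfies all constraints.

Infeasible: no point satisfies all constraints simultaneously.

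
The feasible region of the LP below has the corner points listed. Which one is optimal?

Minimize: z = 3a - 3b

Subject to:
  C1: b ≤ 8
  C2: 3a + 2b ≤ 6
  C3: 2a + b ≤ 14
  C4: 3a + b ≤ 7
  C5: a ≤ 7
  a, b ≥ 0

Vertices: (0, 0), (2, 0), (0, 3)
Evaluating z = 3a - 3b at each vertex:
  (0, 0): z = 0
  (2, 0): z = 6
  (0, 3): z = -9

The smallest value is z = -9, attained at (0, 3).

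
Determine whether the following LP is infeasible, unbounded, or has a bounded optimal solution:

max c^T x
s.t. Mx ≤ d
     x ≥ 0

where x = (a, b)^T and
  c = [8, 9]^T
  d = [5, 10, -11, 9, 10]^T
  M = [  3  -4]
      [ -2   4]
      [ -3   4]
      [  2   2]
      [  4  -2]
One constraint requires 3a - 4b ≤ 5, while the constraint -3a + 4b ≤ -11 is equivalent to 3a - 4b ≥ 11. Together they would need 11 ≤ 3a - 4b ≤ 5, which is impossible since 11 > 5. No point satisfies all constraints.

Infeasible: no point satisfies all constraints simultaneously.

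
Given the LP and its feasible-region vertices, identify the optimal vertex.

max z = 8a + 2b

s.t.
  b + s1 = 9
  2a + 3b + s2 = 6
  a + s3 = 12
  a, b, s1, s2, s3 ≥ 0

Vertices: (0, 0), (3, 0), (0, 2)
(3, 0) with z = 24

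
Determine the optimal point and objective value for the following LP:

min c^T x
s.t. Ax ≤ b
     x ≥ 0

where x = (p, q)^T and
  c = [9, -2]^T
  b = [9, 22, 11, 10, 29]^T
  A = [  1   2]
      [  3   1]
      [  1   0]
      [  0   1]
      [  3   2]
Each vertex is the intersection of two constraint boundaries that also satisfies all remaining constraints:
  p = 0 and q = 0 → (0, 0)
  3p + q = 22 and q = 0 → (7.333, 0)
  p + 2q = 9 and 3p + q = 22 → (7, 1)
  p + 2q = 9 and p = 0 → (0, 4.5)

Evaluating z = 9p - 2q at each vertex:
  (0, 0): z = 0
  (7.333, 0): z = 66
  (7, 1): z = 61
  (0, 4.5): z = -9

The minimum is at (0, 4.5) with z = -9.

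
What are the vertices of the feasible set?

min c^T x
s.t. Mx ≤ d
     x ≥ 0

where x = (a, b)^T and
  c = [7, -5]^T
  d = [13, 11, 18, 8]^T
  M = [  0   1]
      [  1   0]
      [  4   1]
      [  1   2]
Each vertex is the intersection of two constraint boundaries that also satisfies all remaining constraints:
  a = 0 and b = 0 → (0, 0)
  4a + b = 18 and b = 0 → (4.5, 0)
  4a + b = 18 and a + 2b = 8 → (4, 2)
  a + 2b = 8 and a = 0 → (0, 4)

Vertices: (0, 0), (4.5, 0), (4, 2), (0, 4)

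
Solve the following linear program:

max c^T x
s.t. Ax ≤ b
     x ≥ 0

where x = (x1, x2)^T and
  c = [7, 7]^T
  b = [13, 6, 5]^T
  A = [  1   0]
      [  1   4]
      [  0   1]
x1 = 6, x2 = 0, z = 42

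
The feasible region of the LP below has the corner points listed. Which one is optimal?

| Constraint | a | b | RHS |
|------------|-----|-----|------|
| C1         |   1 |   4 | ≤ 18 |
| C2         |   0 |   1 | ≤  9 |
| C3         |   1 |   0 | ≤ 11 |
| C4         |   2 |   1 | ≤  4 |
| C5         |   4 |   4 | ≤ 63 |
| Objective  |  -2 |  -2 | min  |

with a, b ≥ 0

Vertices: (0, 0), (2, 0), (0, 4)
Evaluating z = -2a - 2b at each vertex:
  (0, 0): z = 0
  (2, 0): z = -4
  (0, 4): z = -8

The smallest value is z = -8, attained at (0, 4).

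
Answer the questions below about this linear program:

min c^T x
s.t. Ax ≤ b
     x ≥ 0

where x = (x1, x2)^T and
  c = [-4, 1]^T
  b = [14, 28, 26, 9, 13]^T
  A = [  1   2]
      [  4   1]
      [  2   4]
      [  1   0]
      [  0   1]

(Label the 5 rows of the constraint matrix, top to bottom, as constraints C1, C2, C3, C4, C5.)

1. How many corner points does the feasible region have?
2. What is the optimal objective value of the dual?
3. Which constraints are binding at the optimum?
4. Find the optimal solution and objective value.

1. 4
2. -28 (by strong duality, equal to the primal optimum)
3. C2, x2 ≥ 0
4. x1 = 7, x2 = 0, z = -28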